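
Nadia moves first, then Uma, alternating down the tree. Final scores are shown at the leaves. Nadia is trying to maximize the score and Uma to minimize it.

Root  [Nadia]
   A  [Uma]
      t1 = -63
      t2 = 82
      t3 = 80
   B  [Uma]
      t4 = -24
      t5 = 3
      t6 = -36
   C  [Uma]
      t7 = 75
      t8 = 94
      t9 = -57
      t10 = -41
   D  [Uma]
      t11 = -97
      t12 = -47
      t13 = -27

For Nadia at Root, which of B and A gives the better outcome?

B

B (Uma): min(-24, 3, -36) = -36
A (Uma): min(-63, 82, 80) = -63
Nadia prefers the higher value; B=-36, A=-63. B is better since -36 > -63.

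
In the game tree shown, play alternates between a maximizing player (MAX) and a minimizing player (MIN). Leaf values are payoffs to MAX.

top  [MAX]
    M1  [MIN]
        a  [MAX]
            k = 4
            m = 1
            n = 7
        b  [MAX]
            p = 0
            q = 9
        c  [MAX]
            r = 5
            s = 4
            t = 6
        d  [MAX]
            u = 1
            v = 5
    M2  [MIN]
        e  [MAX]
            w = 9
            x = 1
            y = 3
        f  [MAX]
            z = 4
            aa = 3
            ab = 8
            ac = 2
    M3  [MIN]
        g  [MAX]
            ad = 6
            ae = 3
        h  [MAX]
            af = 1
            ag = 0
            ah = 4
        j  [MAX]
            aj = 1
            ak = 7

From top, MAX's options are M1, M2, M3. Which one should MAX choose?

M2

a (MAX): max(4, 1, 7) = 7
b (MAX): max(0, 9) = 9
c (MAX): max(5, 4, 6) = 6
d (MAX): max(1, 5) = 5
M1 (MIN): min(7, 9, 6, 5) = 5
e (MAX): max(9, 1, 3) = 9
f (MAX): max(4, 3, 8, 2) = 8
M2 (MIN): min(9, 8) = 8
g (MAX): max(6, 3) = 6
h (MAX): max(1, 0, 4) = 4
j (MAX): max(1, 7) = 7
M3 (MIN): min(6, 4, 7) = 4
top (MAX): max(5, 8, 4) = 8
MAX at top wants the highest of {M1=5, M2=8, M3=4}, so chooses M2.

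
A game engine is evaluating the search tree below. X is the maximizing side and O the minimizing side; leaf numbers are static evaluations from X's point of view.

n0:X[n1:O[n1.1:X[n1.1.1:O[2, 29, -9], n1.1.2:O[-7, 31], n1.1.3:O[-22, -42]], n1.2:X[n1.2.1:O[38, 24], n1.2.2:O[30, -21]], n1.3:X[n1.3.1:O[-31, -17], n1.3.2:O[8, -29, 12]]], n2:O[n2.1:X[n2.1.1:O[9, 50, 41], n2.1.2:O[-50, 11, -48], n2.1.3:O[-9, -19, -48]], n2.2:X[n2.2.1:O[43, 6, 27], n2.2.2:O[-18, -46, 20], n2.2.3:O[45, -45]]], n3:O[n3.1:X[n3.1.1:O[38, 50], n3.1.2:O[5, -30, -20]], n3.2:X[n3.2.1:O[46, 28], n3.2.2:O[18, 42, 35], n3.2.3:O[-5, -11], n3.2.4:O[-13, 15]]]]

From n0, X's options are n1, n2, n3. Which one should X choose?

n3

n1.1.1 (O): min(2, 29, -9) = -9
n1.1.2 (O): min(-7, 31) = -7
n1.1.3 (O): min(-22, -42) = -42
n1.1 (X): max(-9, -7, -42) = -7
n1.2.1 (O): min(38, 24) = 24
n1.2.2 (O): min(30, -21) = -21
n1.2 (X): max(24, -21) = 24
n1.3.1 (O): min(-31, -17) = -31
n1.3.2 (O): min(8, -29, 12) = -29
n1.3 (X): max(-31, -29) = -29
n1 (O): min(-7, 24, -29) = -29
n2.1.1 (O): min(9, 50, 41) = 9
n2.1.2 (O): min(-50, 11, -48) = -50
n2.1.3 (O): min(-9, -19, -48) = -48
n2.1 (X): max(9, -50, -48) = 9
n2.2.1 (O): min(43, 6, 27) = 6
n2.2.2 (O): min(-18, -46, 20) = -46
n2.2.3 (O): min(45, -45) = -45
n2.2 (X): max(6, -46, -45) = 6
n2 (O): min(9, 6) = 6
n3.1.1 (O): min(38, 50) = 38
n3.1.2 (O): min(5, -30, -20) = -30
n3.1 (X): max(38, -30) = 38
n3.2.1 (O): min(46, 28) = 28
n3.2.2 (O): min(18, 42, 35) = 18
n3.2.3 (O): min(-5, -11) = -11
n3.2.4 (O): min(-13, 15) = -13
n3.2 (X): max(28, 18, -11, -13) = 28
n3 (O): min(38, 28) = 28
n0 (X): max(-29, 6, 28) = 28
X at n0 wants the highest of {n1=-29, n2=6, n3=28}, so chooses n3.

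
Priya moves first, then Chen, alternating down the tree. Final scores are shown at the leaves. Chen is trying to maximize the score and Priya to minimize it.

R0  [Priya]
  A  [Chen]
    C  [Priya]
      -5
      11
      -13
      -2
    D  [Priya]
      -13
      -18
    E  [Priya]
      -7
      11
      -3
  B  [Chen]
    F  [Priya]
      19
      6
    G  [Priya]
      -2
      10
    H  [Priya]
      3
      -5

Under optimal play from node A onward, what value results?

-7

C (Priya): min(-5, 11, -13, -2) = -13
D (Priya): min(-13, -18) = -18
E (Priya): min(-7, 11, -3) = -7
A (Chen): max(-13, -18, -7) = -7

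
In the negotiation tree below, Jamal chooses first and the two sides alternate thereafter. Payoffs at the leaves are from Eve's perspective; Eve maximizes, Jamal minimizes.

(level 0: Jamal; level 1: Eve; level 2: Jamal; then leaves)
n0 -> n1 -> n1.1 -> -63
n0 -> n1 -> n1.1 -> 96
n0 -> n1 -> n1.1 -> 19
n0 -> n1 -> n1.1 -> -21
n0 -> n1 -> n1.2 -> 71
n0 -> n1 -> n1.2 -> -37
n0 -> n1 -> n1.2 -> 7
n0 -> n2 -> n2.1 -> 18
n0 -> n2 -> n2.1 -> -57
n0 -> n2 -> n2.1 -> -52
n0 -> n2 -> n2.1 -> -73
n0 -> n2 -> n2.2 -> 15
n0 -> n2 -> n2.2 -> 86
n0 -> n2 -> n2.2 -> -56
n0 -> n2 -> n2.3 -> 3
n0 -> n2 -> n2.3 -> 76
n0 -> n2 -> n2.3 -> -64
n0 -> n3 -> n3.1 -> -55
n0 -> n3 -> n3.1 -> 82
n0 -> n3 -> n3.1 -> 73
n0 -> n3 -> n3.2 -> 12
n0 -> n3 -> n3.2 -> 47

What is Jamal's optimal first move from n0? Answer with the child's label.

n2

n1.1 (Jamal): min(-63, 96, 19, -21) = -63
n1.2 (Jamal): min(71, -37, 7) = -37
n1 (Eve): max(-63, -37) = -37
n2.1 (Jamal): min(18, -57, -52, -73) = -73
n2.2 (Jamal): min(15, 86, -56) = -56
n2.3 (Jamal): min(3, 76, -64) = -64
n2 (Eve): max(-73, -56, -64) = -56
n3.1 (Jamal): min(-55, 82, 73) = -55
n3.2 (Jamal): min(12, 47) = 12
n3 (Eve): max(-55, 12) = 12
n0 (Jamal): min(-37, -56, 12) = -56
Jamal at n0 wants the lowest of {n1=-37, n2=-56, n3=12}, so chooses n2.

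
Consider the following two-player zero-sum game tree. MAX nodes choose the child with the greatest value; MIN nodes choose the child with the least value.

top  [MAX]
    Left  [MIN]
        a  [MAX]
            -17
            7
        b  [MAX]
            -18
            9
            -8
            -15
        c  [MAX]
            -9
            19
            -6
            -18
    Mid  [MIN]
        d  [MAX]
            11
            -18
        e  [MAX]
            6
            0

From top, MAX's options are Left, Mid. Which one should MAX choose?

Left

a (MAX): max(-17, 7) = 7
b (MAX): max(-18, 9, -8, -15) = 9
c (MAX): max(-9, 19, -6, -18) = 19
Left (MIN): min(7, 9, 19) = 7
d (MAX): max(11, -18) = 11
e (MAX): max(6, 0) = 6
Mid (MIN): min(11, 6) = 6
top (MAX): max(7, 6) = 7
MAX at top wants the highest of {Left=7, Mid=6}, so chooses Left.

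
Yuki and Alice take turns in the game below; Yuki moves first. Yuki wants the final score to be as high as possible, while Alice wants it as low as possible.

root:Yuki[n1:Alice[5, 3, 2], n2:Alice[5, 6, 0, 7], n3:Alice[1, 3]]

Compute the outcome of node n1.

2

n1 (Alice): min(5, 3, 2) = 2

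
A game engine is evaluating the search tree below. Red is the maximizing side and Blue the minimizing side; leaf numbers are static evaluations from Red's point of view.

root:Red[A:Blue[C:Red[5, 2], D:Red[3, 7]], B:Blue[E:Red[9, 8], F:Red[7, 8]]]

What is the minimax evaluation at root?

8

C (Red): max(5, 2) = 5
D (Red): max(3, 7) = 7
A (Blue): min(5, 7) = 5
E (Red): max(9, 8) = 9
F (Red): max(7, 8) = 8
B (Blue): min(9, 8) = 8
root (Red): max(5, 8) = 8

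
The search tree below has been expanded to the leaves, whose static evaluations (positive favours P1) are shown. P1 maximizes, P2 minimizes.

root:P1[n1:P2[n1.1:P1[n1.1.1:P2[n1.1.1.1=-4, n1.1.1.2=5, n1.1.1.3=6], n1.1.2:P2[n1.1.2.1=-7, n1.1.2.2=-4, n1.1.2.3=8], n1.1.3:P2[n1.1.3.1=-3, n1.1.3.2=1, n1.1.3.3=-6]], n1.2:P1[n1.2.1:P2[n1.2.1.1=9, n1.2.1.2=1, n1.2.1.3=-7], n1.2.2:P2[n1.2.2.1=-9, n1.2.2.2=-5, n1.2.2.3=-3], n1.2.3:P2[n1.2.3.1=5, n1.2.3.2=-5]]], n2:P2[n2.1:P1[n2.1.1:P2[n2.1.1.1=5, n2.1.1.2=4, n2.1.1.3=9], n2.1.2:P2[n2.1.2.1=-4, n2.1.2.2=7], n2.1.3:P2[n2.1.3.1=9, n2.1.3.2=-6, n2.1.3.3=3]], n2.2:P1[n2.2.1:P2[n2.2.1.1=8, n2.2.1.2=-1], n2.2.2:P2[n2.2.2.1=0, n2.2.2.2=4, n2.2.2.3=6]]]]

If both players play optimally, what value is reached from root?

n1.1.1 (P2): min(-4, 5, 6) = -4
n1.1.2 (P2): min(-7, -4, 8) = -7
n1.1.3 (P2): min(-3, 1, -6) = -6
n1.1 (P1): max(-4, -7, -6) = -4
n1.2.1 (P2): min(9, 1, -7) = -7
n1.2.2 (P2): min(-9, -5, -3) = -9
n1.2.3 (P2): min(5, -5) = -5
n1.2 (P1): max(-7, -9, -5) = -5
n1 (P2): min(-4, -5) = -5
n2.1.1 (P2): min(5, 4, 9) = 4
n2.1.2 (P2): min(-4, 7) = -4
n2.1.3 (P2): min(9, -6, 3) = -6
n2.1 (P1): max(4, -4, -6) = 4
n2.2.1 (P2): min(8, -1) = -1
n2.2.2 (P2): min(0, 4, 6) = 0
n2.2 (P1): max(-1, 0) = 0
n2 (P2): min(4, 0) = 0
root (P1): max(-5, 0) = 0

0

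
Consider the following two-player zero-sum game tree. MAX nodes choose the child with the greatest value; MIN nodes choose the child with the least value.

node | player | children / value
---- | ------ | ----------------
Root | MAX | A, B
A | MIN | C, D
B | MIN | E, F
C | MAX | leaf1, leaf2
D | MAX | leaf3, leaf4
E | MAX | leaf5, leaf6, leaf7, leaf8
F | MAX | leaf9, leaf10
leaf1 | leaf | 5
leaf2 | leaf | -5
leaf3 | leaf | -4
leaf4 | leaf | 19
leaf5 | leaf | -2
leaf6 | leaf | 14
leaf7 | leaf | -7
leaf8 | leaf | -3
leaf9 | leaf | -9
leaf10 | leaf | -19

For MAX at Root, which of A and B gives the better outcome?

A

C (MAX): max(5, -5) = 5
D (MAX): max(-4, 19) = 19
A (MIN): min(5, 19) = 5
E (MAX): max(-2, 14, -7, -3) = 14
F (MAX): max(-9, -19) = -9
B (MIN): min(14, -9) = -9
MAX prefers the higher value; A=5, B=-9. A is better since 5 > -9.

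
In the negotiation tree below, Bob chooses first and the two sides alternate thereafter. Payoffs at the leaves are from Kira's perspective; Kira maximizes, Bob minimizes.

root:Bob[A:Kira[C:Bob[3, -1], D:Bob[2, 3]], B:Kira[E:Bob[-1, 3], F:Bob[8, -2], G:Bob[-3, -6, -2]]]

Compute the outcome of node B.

-1

E (Bob): min(-1, 3) = -1
F (Bob): min(8, -2) = -2
G (Bob): min(-3, -6, -2) = -6
B (Kira): max(-1, -2, -6) = -1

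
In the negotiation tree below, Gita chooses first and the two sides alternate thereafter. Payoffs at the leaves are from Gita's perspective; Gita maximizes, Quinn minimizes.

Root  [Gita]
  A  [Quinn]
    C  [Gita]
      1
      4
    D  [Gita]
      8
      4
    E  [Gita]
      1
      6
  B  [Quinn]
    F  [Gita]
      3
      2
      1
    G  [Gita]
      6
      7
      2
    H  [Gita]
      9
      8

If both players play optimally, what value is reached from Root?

C (Gita): max(1, 4) = 4
D (Gita): max(8, 4) = 8
E (Gita): max(1, 6) = 6
A (Quinn): min(4, 8, 6) = 4
F (Gita): max(3, 2, 1) = 3
G (Gita): max(6, 7, 2) = 7
H (Gita): max(9, 8) = 9
B (Quinn): min(3, 7, 9) = 3
Root (Gita): max(4, 3) = 4

4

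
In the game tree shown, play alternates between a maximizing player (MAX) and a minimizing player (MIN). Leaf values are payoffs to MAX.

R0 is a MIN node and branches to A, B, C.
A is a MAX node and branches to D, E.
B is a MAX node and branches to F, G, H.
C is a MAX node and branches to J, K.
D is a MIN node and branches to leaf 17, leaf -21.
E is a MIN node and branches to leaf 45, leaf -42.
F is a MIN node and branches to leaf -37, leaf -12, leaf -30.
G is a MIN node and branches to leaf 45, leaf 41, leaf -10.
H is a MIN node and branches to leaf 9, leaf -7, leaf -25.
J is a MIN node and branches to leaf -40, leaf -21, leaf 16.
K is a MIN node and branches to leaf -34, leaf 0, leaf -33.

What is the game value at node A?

-21

D (MIN): min(17, -21) = -21
E (MIN): min(45, -42) = -42
A (MAX): max(-21, -42) = -21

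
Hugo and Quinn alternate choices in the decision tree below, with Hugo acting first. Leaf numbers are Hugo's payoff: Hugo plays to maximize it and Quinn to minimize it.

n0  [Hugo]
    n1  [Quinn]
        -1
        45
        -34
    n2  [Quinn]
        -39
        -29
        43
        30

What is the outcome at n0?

-34

n1 (Quinn): min(-1, 45, -34) = -34
n2 (Quinn): min(-39, -29, 43, 30) = -39
n0 (Hugo): max(-34, -39) = -34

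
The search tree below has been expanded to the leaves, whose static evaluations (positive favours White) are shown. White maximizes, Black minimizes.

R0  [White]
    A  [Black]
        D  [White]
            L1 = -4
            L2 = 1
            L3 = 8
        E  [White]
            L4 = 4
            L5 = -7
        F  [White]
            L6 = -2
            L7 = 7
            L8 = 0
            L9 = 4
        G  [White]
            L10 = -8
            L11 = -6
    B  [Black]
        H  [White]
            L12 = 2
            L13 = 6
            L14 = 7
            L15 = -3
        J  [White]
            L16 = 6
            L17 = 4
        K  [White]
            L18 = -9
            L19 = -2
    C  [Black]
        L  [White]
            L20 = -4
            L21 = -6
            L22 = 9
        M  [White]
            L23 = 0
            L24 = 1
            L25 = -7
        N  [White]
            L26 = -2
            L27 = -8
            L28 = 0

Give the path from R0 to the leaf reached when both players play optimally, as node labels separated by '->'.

R0 -> C -> N -> L28

D (White): max(-4, 1, 8) = 8
E (White): max(4, -7) = 4
F (White): max(-2, 7, 0, 4) = 7
G (White): max(-8, -6) = -6
A (Black): min(8, 4, 7, -6) = -6
H (White): max(2, 6, 7, -3) = 7
J (White): max(6, 4) = 6
K (White): max(-9, -2) = -2
B (Black): min(7, 6, -2) = -2
L (White): max(-4, -6, 9) = 9
M (White): max(0, 1, -7) = 1
N (White): max(-2, -8, 0) = 0
C (Black): min(9, 1, 0) = 0
R0 (White): max(-6, -2, 0) = 0
At R0, White picks C (highest: 0).
At C, Black picks N (lowest: 0).
At N, White picks L28 (highest: 0).
Terminal value 0.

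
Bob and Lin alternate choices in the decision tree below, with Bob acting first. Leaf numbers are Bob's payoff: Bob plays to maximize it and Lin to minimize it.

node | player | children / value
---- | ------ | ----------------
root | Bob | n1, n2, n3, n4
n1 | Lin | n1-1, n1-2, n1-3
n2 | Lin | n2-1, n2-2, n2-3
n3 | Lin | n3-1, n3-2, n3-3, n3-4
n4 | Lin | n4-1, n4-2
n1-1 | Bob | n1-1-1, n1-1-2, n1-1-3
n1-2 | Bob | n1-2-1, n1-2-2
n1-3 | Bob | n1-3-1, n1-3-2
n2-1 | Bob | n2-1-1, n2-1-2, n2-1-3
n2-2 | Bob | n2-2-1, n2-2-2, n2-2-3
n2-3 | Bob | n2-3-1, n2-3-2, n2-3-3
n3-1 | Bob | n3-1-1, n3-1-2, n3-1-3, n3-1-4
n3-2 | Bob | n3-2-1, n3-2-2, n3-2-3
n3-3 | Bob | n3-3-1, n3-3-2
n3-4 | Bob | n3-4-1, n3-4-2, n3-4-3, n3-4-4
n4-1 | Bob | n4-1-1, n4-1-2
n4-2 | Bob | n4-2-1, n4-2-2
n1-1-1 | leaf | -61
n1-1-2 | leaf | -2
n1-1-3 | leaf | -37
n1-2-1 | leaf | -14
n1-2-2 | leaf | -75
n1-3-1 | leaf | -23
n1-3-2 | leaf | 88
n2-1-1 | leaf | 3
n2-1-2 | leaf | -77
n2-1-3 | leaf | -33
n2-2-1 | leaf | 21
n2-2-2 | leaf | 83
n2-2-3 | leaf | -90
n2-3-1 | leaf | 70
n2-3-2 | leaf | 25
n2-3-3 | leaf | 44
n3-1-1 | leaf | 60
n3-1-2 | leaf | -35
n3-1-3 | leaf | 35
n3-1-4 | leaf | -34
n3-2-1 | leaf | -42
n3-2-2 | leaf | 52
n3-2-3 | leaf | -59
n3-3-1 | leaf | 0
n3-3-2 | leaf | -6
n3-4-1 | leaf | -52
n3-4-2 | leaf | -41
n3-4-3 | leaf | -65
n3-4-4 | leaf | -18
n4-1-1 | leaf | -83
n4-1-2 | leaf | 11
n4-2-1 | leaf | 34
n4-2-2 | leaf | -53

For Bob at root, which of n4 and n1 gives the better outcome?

n4-1 (Bob): max(-83, 11) = 11
n4-2 (Bob): max(34, -53) = 34
n4 (Lin): min(11, 34) = 11
n1-1 (Bob): max(-61, -2, -37) = -2
n1-2 (Bob): max(-14, -75) = -14
n1-3 (Bob): max(-23, 88) = 88
n1 (Lin): min(-2, -14, 88) = -14
Bob prefers the higher value; n4=11, n1=-14. n4 is better since 11 > -14.

n4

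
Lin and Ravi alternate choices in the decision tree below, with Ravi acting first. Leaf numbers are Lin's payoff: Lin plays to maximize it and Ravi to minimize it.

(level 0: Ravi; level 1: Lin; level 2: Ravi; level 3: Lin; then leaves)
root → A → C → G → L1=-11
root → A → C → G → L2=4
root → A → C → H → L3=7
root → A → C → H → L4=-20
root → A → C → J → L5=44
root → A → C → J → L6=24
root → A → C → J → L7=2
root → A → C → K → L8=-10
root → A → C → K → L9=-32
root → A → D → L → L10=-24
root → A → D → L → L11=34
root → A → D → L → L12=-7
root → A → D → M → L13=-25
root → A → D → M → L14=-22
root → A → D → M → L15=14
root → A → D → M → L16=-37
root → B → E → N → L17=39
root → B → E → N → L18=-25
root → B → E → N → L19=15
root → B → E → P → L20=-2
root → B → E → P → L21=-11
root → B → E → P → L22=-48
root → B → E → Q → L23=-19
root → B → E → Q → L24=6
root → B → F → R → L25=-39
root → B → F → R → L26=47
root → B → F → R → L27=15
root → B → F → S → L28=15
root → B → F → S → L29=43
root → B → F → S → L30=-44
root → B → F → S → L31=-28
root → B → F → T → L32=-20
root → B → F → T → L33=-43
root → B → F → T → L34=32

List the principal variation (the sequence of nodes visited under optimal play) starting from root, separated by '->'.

G (Lin): max(-11, 4) = 4
H (Lin): max(7, -20) = 7
J (Lin): max(44, 24, 2) = 44
K (Lin): max(-10, -32) = -10
C (Ravi): min(4, 7, 44, -10) = -10
L (Lin): max(-24, 34, -7) = 34
M (Lin): max(-25, -22, 14, -37) = 14
D (Ravi): min(34, 14) = 14
A (Lin): max(-10, 14) = 14
N (Lin): max(39, -25, 15) = 39
P (Lin): max(-2, -11, -48) = -2
Q (Lin): max(-19, 6) = 6
E (Ravi): min(39, -2, 6) = -2
R (Lin): max(-39, 47, 15) = 47
S (Lin): max(15, 43, -44, -28) = 43
T (Lin): max(-20, -43, 32) = 32
F (Ravi): min(47, 43, 32) = 32
B (Lin): max(-2, 32) = 32
root (Ravi): min(14, 32) = 14
At root, Ravi picks A (lowest: 14).
At A, Lin picks D (highest: 14).
At D, Ravi picks M (lowest: 14).
At M, Lin picks L15 (highest: 14).
Terminal value 14.

root -> A -> D -> M -> L15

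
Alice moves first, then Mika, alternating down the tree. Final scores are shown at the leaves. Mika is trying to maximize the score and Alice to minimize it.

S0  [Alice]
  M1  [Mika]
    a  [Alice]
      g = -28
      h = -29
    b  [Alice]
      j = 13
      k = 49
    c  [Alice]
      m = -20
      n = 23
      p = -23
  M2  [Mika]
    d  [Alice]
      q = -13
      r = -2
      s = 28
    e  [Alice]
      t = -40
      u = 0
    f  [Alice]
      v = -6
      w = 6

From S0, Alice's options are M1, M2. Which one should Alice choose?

M2

a (Alice): min(-28, -29) = -29
b (Alice): min(13, 49) = 13
c (Alice): min(-20, 23, -23) = -23
M1 (Mika): max(-29, 13, -23) = 13
d (Alice): min(-13, -2, 28) = -13
e (Alice): min(-40, 0) = -40
f (Alice): min(-6, 6) = -6
M2 (Mika): max(-13, -40, -6) = -6
S0 (Alice): min(13, -6) = -6
Alice at S0 wants the lowest of {M1=13, M2=-6}, so chooses M2.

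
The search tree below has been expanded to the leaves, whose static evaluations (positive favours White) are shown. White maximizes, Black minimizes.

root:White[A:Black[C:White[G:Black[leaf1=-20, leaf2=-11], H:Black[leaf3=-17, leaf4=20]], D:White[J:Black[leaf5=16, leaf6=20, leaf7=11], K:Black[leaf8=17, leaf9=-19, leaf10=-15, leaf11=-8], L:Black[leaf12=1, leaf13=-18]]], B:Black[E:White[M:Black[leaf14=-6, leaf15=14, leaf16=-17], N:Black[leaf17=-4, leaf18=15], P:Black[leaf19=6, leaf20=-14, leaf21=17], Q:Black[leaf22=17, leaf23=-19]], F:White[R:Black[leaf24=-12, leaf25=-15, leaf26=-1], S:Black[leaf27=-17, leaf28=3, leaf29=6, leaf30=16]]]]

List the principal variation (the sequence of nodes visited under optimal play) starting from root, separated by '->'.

G (Black): min(-20, -11) = -20
H (Black): min(-17, 20) = -17
C (White): max(-20, -17) = -17
J (Black): min(16, 20, 11) = 11
K (Black): min(17, -19, -15, -8) = -19
L (Black): min(1, -18) = -18
D (White): max(11, -19, -18) = 11
A (Black): min(-17, 11) = -17
M (Black): min(-6, 14, -17) = -17
N (Black): min(-4, 15) = -4
P (Black): min(6, -14, 17) = -14
Q (Black): min(17, -19) = -19
E (White): max(-17, -4, -14, -19) = -4
R (Black): min(-12, -15, -1) = -15
S (Black): min(-17, 3, 6, 16) = -17
F (White): max(-15, -17) = -15
B (Black): min(-4, -15) = -15
root (White): max(-17, -15) = -15
At root, White picks B (highest: -15).
At B, Black picks F (lowest: -15).
At F, White picks R (highest: -15).
At R, Black picks leaf25 (lowest: -15).
Terminal value -15.

root -> B -> F -> R -> leaf25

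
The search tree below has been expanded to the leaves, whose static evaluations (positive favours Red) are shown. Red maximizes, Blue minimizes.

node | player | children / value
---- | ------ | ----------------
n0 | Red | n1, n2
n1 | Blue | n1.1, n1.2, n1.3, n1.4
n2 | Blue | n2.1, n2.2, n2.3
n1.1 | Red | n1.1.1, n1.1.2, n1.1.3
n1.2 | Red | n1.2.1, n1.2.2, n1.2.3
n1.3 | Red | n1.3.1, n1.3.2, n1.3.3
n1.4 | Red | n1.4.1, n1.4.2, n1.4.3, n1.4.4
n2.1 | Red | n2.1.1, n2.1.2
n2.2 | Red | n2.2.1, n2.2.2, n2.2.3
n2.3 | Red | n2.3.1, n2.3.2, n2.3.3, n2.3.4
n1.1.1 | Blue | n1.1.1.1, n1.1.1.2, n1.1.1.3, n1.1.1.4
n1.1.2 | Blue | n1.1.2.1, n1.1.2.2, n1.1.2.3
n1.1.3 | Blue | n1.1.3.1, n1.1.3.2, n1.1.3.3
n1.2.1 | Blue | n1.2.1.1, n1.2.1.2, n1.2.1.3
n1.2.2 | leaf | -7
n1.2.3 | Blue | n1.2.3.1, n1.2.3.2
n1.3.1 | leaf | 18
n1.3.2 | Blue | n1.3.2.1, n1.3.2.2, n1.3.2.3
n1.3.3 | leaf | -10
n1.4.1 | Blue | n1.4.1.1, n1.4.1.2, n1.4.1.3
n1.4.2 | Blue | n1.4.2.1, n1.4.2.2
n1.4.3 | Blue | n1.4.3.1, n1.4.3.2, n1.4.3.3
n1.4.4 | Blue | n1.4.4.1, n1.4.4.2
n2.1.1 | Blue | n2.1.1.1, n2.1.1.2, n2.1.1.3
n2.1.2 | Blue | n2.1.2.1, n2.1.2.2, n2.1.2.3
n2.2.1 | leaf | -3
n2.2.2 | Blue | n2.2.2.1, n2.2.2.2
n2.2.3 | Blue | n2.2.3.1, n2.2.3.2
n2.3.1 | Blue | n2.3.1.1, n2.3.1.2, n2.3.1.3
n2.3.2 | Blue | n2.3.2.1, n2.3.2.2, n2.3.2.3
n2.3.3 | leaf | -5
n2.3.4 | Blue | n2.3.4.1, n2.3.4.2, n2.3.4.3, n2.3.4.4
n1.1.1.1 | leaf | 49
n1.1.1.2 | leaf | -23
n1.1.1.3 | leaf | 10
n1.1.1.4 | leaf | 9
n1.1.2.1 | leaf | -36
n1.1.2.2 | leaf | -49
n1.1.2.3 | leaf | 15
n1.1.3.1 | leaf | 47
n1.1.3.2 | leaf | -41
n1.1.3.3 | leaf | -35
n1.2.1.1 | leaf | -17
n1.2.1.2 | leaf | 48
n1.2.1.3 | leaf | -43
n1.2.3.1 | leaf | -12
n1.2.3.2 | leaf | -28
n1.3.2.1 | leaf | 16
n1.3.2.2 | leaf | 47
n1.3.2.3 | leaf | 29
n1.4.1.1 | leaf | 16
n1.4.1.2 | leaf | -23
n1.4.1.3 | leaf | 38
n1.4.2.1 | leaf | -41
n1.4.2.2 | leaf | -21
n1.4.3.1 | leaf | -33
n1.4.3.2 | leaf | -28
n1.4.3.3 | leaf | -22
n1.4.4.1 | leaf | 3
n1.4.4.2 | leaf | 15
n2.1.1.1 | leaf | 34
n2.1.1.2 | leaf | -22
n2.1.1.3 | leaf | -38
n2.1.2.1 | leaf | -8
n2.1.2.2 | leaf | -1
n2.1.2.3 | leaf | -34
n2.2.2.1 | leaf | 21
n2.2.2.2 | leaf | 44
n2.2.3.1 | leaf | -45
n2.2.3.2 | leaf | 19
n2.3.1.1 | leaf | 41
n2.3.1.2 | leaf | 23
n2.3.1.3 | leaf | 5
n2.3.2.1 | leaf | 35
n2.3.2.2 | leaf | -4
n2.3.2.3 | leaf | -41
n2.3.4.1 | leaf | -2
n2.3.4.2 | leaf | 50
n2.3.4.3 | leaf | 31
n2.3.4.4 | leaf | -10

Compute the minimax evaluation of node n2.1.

-34

n2.1.1 (Blue): min(34, -22, -38) = -38
n2.1.2 (Blue): min(-8, -1, -34) = -34
n2.1 (Red): max(-38, -34) = -34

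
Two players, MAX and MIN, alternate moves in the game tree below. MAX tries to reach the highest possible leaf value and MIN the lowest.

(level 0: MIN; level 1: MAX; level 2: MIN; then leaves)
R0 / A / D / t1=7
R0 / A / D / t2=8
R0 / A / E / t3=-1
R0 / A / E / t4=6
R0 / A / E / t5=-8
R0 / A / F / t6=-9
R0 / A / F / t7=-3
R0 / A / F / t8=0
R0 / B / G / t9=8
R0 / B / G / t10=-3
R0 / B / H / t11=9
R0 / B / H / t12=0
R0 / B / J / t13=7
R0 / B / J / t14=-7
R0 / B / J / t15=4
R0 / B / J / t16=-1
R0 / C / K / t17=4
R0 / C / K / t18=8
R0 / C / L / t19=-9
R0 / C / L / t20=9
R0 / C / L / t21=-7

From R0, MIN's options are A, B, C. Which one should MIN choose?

D (MIN): min(7, 8) = 7
E (MIN): min(-1, 6, -8) = -8
F (MIN): min(-9, -3, 0) = -9
A (MAX): max(7, -8, -9) = 7
G (MIN): min(8, -3) = -3
H (MIN): min(9, 0) = 0
J (MIN): min(7, -7, 4, -1) = -7
B (MAX): max(-3, 0, -7) = 0
K (MIN): min(4, 8) = 4
L (MIN): min(-9, 9, -7) = -9
C (MAX): max(4, -9) = 4
R0 (MIN): min(7, 0, 4) = 0
MIN at R0 wants the lowest of {A=7, B=0, C=4}, so chooses B.

B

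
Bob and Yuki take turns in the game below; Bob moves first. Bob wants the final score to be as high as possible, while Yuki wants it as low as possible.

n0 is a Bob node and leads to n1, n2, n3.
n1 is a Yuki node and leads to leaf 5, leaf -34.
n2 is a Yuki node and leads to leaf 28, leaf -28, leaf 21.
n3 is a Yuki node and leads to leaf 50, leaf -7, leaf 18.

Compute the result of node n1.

n1 (Yuki): min(5, -34) = -34

-34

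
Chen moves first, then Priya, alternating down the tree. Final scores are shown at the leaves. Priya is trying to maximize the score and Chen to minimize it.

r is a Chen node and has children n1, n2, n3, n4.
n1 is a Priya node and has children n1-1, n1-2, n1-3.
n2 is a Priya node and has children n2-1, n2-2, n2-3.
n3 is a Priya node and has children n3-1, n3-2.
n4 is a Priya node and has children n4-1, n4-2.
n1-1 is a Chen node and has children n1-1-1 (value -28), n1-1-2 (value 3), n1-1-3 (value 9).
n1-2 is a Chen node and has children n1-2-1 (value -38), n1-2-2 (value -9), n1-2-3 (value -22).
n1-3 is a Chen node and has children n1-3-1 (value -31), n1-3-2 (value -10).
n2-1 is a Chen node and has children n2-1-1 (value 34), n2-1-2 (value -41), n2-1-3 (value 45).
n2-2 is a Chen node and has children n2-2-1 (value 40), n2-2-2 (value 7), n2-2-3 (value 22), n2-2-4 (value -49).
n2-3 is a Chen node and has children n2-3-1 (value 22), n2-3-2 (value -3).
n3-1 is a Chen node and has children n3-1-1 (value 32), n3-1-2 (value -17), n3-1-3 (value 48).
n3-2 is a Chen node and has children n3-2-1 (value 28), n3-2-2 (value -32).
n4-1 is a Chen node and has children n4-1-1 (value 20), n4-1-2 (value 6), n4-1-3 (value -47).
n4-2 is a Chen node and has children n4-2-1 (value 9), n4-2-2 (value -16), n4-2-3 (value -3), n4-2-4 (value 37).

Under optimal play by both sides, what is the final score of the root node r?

n1-1 (Chen): min(-28, 3, 9) = -28
n1-2 (Chen): min(-38, -9, -22) = -38
n1-3 (Chen): min(-31, -10) = -31
n1 (Priya): max(-28, -38, -31) = -28
n2-1 (Chen): min(34, -41, 45) = -41
n2-2 (Chen): min(40, 7, 22, -49) = -49
n2-3 (Chen): min(22, -3) = -3
n2 (Priya): max(-41, -49, -3) = -3
n3-1 (Chen): min(32, -17, 48) = -17
n3-2 (Chen): min(28, -32) = -32
n3 (Priya): max(-17, -32) = -17
n4-1 (Chen): min(20, 6, -47) = -47
n4-2 (Chen): min(9, -16, -3, 37) = -16
n4 (Priya): max(-47, -16) = -16
r (Chen): min(-28, -3, -17, -16) = -28

-28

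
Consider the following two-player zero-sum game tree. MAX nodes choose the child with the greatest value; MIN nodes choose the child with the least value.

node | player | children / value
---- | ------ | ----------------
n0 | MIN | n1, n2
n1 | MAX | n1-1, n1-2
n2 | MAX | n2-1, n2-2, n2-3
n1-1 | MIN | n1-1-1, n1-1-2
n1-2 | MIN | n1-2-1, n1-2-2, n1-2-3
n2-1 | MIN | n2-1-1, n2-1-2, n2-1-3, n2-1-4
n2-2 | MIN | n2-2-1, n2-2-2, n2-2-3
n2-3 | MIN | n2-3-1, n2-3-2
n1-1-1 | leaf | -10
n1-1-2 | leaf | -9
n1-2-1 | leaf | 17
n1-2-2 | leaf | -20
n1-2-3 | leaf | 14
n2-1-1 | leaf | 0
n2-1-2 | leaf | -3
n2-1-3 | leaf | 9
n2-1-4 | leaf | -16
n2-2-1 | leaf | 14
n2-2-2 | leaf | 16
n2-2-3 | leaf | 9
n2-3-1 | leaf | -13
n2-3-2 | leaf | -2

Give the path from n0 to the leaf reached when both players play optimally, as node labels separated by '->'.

n0 -> n1 -> n1-1 -> n1-1-1

n1-1 (MIN): min(-10, -9) = -10
n1-2 (MIN): min(17, -20, 14) = -20
n1 (MAX): max(-10, -20) = -10
n2-1 (MIN): min(0, -3, 9, -16) = -16
n2-2 (MIN): min(14, 16, 9) = 9
n2-3 (MIN): min(-13, -2) = -13
n2 (MAX): max(-16, 9, -13) = 9
n0 (MIN): min(-10, 9) = -10
At n0, MIN picks n1 (lowest: -10).
At n1, MAX picks n1-1 (highest: -10).
At n1-1, MIN picks n1-1-1 (lowest: -10).
Terminal value -10.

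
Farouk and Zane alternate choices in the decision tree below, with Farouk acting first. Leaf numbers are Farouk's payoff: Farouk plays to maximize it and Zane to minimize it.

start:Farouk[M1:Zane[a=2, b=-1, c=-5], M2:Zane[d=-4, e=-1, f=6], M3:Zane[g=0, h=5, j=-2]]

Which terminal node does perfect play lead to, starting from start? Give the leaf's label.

M1 (Zane): min(2, -1, -5) = -5
M2 (Zane): min(-4, -1, 6) = -4
M3 (Zane): min(0, 5, -2) = -2
start (Farouk): max(-5, -4, -2) = -2
At start, Farouk picks M3 (highest: -2).
At M3, Zane picks j (lowest: -2).
Terminal value -2.

j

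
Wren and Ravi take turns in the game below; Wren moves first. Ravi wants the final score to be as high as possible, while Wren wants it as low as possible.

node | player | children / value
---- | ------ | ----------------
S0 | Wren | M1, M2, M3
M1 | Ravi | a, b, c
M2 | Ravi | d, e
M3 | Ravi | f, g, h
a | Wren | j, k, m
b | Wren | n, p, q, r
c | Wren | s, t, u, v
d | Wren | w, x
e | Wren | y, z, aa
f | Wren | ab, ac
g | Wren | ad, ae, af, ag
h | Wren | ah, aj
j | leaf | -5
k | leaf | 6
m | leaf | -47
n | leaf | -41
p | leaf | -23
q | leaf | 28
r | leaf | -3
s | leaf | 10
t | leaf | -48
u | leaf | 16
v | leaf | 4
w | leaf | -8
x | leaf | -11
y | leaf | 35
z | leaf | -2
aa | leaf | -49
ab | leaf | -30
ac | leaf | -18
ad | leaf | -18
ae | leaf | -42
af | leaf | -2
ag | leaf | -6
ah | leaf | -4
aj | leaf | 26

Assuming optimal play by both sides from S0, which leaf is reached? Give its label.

n

a (Wren): min(-5, 6, -47) = -47
b (Wren): min(-41, -23, 28, -3) = -41
c (Wren): min(10, -48, 16, 4) = -48
M1 (Ravi): max(-47, -41, -48) = -41
d (Wren): min(-8, -11) = -11
e (Wren): min(35, -2, -49) = -49
M2 (Ravi): max(-11, -49) = -11
f (Wren): min(-30, -18) = -30
g (Wren): min(-18, -42, -2, -6) = -42
h (Wren): min(-4, 26) = -4
M3 (Ravi): max(-30, -42, -4) = -4
S0 (Wren): min(-41, -11, -4) = -41
At S0, Wren picks M1 (lowest: -41).
At M1, Ravi picks b (highest: -41).
At b, Wren picks n (lowest: -41).
Terminal value -41.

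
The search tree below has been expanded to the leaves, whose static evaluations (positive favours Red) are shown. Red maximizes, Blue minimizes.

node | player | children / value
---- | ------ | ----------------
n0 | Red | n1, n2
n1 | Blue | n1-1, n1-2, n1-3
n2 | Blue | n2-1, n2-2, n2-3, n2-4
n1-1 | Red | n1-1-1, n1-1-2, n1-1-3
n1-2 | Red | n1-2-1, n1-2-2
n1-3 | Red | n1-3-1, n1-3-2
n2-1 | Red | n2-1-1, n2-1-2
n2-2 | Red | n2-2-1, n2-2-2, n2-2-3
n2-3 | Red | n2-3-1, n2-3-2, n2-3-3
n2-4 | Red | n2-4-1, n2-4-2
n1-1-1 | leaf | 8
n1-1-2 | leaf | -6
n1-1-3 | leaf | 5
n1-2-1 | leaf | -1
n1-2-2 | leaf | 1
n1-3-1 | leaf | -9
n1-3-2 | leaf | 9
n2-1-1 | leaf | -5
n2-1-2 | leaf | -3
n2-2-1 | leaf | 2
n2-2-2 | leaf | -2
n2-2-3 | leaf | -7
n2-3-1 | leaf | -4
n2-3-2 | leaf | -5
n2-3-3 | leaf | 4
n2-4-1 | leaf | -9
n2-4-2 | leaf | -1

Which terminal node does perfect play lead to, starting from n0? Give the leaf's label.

n1-2-2

n1-1 (Red): max(8, -6, 5) = 8
n1-2 (Red): max(-1, 1) = 1
n1-3 (Red): max(-9, 9) = 9
n1 (Blue): min(8, 1, 9) = 1
n2-1 (Red): max(-5, -3) = -3
n2-2 (Red): max(2, -2, -7) = 2
n2-3 (Red): max(-4, -5, 4) = 4
n2-4 (Red): max(-9, -1) = -1
n2 (Blue): min(-3, 2, 4, -1) = -3
n0 (Red): max(1, -3) = 1
At n0, Red picks n1 (highest: 1).
At n1, Blue picks n1-2 (lowest: 1).
At n1-2, Red picks n1-2-2 (highest: 1).
Terminal value 1.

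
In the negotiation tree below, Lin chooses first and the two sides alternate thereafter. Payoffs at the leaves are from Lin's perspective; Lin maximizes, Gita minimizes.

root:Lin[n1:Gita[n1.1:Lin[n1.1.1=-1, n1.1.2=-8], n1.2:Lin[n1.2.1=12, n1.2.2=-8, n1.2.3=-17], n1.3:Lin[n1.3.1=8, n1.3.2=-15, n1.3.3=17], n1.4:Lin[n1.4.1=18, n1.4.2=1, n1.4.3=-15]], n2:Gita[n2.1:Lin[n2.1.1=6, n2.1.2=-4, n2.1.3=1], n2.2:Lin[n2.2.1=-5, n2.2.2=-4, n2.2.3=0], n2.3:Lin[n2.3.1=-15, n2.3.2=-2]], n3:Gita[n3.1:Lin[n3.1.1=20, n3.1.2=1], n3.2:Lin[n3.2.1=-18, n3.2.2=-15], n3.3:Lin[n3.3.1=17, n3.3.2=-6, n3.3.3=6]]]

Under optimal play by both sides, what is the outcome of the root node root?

-1

n1.1 (Lin): max(-1, -8) = -1
n1.2 (Lin): max(12, -8, -17) = 12
n1.3 (Lin): max(8, -15, 17) = 17
n1.4 (Lin): max(18, 1, -15) = 18
n1 (Gita): min(-1, 12, 17, 18) = -1
n2.1 (Lin): max(6, -4, 1) = 6
n2.2 (Lin): max(-5, -4, 0) = 0
n2.3 (Lin): max(-15, -2) = -2
n2 (Gita): min(6, 0, -2) = -2
n3.1 (Lin): max(20, 1) = 20
n3.2 (Lin): max(-18, -15) = -15
n3.3 (Lin): max(17, -6, 6) = 17
n3 (Gita): min(20, -15, 17) = -15
root (Lin): max(-1, -2, -15) = -1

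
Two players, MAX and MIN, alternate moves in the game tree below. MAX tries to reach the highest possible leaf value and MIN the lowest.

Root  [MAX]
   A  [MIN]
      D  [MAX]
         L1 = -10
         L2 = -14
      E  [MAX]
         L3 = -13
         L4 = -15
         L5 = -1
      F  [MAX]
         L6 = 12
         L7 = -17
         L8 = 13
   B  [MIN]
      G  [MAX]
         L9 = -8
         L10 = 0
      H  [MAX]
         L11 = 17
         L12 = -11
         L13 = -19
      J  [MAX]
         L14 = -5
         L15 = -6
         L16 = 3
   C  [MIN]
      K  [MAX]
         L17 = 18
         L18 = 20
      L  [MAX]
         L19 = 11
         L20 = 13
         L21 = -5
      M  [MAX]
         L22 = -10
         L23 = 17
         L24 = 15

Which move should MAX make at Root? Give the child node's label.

C

D (MAX): max(-10, -14) = -10
E (MAX): max(-13, -15, -1) = -1
F (MAX): max(12, -17, 13) = 13
A (MIN): min(-10, -1, 13) = -10
G (MAX): max(-8, 0) = 0
H (MAX): max(17, -11, -19) = 17
J (MAX): max(-5, -6, 3) = 3
B (MIN): min(0, 17, 3) = 0
K (MAX): max(18, 20) = 20
L (MAX): max(11, 13, -5) = 13
M (MAX): max(-10, 17, 15) = 17
C (MIN): min(20, 13, 17) = 13
Root (MAX): max(-10, 0, 13) = 13
MAX at Root wants the highest of {A=-10, B=0, C=13}, so chooses C.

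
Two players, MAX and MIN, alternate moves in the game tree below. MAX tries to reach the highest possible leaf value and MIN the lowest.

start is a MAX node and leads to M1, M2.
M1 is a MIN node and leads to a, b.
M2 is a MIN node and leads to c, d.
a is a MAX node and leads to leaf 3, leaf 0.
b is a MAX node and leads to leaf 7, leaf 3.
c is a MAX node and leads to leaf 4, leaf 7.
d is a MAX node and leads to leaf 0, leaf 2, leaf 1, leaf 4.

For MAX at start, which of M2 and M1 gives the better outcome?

M2

c (MAX): max(4, 7) = 7
d (MAX): max(0, 2, 1, 4) = 4
M2 (MIN): min(7, 4) = 4
a (MAX): max(3, 0) = 3
b (MAX): max(7, 3) = 7
M1 (MIN): min(3, 7) = 3
MAX prefers the higher value; M2=4, M1=3. M2 is better since 4 > 3.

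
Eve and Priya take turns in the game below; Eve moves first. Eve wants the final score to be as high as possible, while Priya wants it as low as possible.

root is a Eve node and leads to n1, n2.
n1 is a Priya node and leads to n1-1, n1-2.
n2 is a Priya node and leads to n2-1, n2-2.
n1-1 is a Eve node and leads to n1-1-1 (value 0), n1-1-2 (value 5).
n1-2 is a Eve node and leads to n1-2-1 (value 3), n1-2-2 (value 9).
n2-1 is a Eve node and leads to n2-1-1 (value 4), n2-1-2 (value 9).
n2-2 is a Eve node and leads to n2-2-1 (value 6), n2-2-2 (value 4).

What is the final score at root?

n1-1 (Eve): max(0, 5) = 5
n1-2 (Eve): max(3, 9) = 9
n1 (Priya): min(5, 9) = 5
n2-1 (Eve): max(4, 9) = 9
n2-2 (Eve): max(6, 4) = 6
n2 (Priya): min(9, 6) = 6
root (Eve): max(5, 6) = 6

6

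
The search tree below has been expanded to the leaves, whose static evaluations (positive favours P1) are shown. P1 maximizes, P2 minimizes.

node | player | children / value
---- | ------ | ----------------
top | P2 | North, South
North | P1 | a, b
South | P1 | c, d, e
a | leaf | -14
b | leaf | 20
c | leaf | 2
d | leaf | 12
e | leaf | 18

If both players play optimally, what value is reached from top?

North (P1): max(-14, 20) = 20
South (P1): max(2, 12, 18) = 18
top (P2): min(20, 18) = 18

18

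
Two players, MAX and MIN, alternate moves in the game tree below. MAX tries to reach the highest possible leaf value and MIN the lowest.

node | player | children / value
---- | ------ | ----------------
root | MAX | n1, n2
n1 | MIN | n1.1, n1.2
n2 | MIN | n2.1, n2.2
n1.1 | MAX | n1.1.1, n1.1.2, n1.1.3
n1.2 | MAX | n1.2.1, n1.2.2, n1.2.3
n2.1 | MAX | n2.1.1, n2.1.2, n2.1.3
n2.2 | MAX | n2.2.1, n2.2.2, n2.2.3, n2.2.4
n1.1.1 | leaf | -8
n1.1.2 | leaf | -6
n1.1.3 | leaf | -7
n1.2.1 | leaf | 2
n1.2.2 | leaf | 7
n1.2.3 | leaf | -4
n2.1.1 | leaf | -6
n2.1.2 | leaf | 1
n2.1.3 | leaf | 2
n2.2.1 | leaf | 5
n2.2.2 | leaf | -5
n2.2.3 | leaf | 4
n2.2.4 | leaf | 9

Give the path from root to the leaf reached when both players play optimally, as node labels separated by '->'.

root -> n2 -> n2.1 -> n2.1.3

n1.1 (MAX): max(-8, -6, -7) = -6
n1.2 (MAX): max(2, 7, -4) = 7
n1 (MIN): min(-6, 7) = -6
n2.1 (MAX): max(-6, 1, 2) = 2
n2.2 (MAX): max(5, -5, 4, 9) = 9
n2 (MIN): min(2, 9) = 2
root (MAX): max(-6, 2) = 2
At root, MAX picks n2 (highest: 2).
At n2, MIN picks n2.1 (lowest: 2).
At n2.1, MAX picks n2.1.3 (highest: 2).
Terminal value 2.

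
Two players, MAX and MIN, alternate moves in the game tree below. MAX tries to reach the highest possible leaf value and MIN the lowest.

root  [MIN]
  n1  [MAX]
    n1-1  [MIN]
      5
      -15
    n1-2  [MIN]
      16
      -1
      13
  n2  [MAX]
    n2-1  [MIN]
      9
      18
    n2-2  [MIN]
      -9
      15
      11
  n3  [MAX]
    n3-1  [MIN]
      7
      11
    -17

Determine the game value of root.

-1

n1-1 (MIN): min(5, -15) = -15
n1-2 (MIN): min(16, -1, 13) = -1
n1 (MAX): max(-15, -1) = -1
n2-1 (MIN): min(9, 18) = 9
n2-2 (MIN): min(-9, 15, 11) = -9
n2 (MAX): max(9, -9) = 9
n3-1 (MIN): min(7, 11) = 7
n3 (MAX): max(7, -17) = 7
root (MIN): min(-1, 9, 7) = -1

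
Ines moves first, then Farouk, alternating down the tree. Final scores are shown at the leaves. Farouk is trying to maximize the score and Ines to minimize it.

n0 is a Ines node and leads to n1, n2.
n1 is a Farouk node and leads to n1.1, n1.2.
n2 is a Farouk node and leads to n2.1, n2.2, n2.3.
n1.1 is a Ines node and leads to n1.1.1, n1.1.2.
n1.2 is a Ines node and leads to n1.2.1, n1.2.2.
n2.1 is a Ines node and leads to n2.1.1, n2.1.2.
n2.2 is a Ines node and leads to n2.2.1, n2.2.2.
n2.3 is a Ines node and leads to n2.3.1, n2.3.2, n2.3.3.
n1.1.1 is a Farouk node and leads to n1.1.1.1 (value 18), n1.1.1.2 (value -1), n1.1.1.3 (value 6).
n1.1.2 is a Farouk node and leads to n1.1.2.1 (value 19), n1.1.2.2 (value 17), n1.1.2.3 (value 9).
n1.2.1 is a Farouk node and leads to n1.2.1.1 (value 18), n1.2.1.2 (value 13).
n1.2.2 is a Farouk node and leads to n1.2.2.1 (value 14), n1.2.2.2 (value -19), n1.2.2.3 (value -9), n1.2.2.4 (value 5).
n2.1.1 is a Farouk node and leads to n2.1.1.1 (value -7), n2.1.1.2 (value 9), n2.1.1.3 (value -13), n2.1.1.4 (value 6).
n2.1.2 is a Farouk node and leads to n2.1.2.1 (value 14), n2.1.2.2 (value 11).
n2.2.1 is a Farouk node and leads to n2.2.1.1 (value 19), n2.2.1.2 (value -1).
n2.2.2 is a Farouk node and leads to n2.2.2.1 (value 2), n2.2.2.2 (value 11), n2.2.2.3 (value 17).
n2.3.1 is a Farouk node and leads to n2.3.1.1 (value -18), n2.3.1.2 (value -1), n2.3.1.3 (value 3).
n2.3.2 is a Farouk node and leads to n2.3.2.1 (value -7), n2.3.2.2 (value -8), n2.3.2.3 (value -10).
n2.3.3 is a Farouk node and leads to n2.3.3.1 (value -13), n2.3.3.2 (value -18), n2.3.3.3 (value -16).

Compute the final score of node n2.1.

n2.1.1 (Farouk): max(-7, 9, -13, 6) = 9
n2.1.2 (Farouk): max(14, 11) = 14
n2.1 (Ines): min(9, 14) = 9

9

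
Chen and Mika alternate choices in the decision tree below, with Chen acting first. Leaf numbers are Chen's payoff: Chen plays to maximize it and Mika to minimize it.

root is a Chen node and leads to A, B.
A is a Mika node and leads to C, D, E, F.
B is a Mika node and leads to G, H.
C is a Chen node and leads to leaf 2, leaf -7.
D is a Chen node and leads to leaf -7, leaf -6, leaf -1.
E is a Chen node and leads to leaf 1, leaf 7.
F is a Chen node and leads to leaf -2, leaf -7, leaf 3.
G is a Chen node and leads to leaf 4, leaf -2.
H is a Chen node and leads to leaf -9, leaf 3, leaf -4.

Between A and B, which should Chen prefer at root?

C (Chen): max(2, -7) = 2
D (Chen): max(-7, -6, -1) = -1
E (Chen): max(1, 7) = 7
F (Chen): max(-2, -7, 3) = 3
A (Mika): min(2, -1, 7, 3) = -1
G (Chen): max(4, -2) = 4
H (Chen): max(-9, 3, -4) = 3
B (Mika): min(4, 3) = 3
Chen prefers the higher value; A=-1, B=3. B is better since 3 > -1.

B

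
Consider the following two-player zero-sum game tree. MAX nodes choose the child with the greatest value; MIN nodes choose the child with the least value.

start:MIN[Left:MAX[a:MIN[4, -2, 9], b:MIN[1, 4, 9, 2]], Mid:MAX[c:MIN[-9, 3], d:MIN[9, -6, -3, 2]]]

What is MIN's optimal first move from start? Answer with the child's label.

Mid

a (MIN): min(4, -2, 9) = -2
b (MIN): min(1, 4, 9, 2) = 1
Left (MAX): max(-2, 1) = 1
c (MIN): min(-9, 3) = -9
d (MIN): min(9, -6, -3, 2) = -6
Mid (MAX): max(-9, -6) = -6
start (MIN): min(1, -6) = -6
MIN at start wants the lowest of {Left=1, Mid=-6}, so chooses Mid.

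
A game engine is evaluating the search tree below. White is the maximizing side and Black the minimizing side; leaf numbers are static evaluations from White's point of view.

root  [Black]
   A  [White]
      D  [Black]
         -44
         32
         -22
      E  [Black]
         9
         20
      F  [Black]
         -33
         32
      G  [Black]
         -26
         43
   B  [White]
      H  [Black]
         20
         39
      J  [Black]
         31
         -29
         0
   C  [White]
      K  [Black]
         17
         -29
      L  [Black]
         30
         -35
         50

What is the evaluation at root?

D (Black): min(-44, 32, -22) = -44
E (Black): min(9, 20) = 9
F (Black): min(-33, 32) = -33
G (Black): min(-26, 43) = -26
A (White): max(-44, 9, -33, -26) = 9
H (Black): min(20, 39) = 20
J (Black): min(31, -29, 0) = -29
B (White): max(20, -29) = 20
K (Black): min(17, -29) = -29
L (Black): min(30, -35, 50) = -35
C (White): max(-29, -35) = -29
root (Black): min(9, 20, -29) = -29

-29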